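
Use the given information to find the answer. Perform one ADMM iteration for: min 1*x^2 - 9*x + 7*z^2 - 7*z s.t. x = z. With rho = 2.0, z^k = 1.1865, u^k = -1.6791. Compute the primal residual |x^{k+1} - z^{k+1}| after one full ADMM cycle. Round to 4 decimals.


ADMM iteration with rho = 2.0, z^k = 1.1865, u^k = -1.6791
Step 1: x-update.
Minimize 1*x^2 - 9*x + (2.0/2)*(x - 1.1865 - 1.6791)^2
FOC: (2*1 + 2.0)*x = 9 + 2.0*(1.1865 + 1.6791)
x^{k+1} = 3.6828
Step 2: z-update.
Minimize 7*z^2 - 7*z + (2.0/2)*(3.6828 - z - 1.6791)^2
FOC: (2*7 + 2.0)*z = 7 + 2.0*(3.6828 - 1.6791)
z^{k+1} = 0.688
Step 3: u-update.
u^{k+1} = -1.6791 + 3.6828 - 0.688 = 1.3157
Step 4: Primal residual = |3.6828 - 0.688| = 2.9948


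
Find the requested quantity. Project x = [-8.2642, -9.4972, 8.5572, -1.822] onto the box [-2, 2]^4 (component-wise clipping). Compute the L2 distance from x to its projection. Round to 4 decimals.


Project each component onto [-2, 2].
clip(-8.2642) = -2.0, clip(-9.4972) = -2.0, clip(8.5572) = 2.0, clip(-1.822) = -1.822
Projection = [-2.0, -2.0, 2.0, -1.822]
Squared diffs: [39.2402, 56.208, 42.9969, 0.0]
Distance = sqrt(138.4451) = 11.7663


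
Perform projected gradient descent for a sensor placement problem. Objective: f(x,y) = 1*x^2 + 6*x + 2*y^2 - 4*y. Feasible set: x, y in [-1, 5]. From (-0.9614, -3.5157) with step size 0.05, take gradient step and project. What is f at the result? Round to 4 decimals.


Step 1: Compute gradient at (-0.9614, -3.5157).
grad_x = 2*1*-0.9614 + 6 = 4.0772
grad_y = 2*2*-3.5157 - 4 = -18.0628
Step 2: Gradient step.
x_raw = -0.9614 - 0.05*4.0772 = -1.1653
y_raw = -3.5157 - 0.05*-18.0628 = -2.6126
Step 3: Project onto [-1, 5].
x_proj = clip(-1.1653) = -1.0
y_proj = clip(-2.6126) = -1.0
Step 4: Evaluate f.
f(-1.0, -1.0) = 1.0


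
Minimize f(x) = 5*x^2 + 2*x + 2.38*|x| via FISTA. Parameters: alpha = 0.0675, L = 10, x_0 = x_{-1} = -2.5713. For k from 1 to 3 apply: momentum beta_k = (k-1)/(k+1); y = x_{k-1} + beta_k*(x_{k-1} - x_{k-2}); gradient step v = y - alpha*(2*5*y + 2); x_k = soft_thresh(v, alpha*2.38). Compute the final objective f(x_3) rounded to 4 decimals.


FISTA on f(x) = 5*x^2 + 2*x + 2.38*|x|
L = 10, alpha = 0.0675
Iteration 1: beta = 0.0, y = -2.5713 + 0.0*(-2.5713 + 2.5713) = -2.5713
  grad(y) = -23.713, v = y - alpha*grad = -0.9707
  prox(v) = soft_thresh(-0.9707, 0.1607) = -0.81
Iteration 2: beta = 0.3333, y = -0.81 + 0.3333*(-0.81 + 2.5713) = -0.2229
  grad(y) = -0.2293, v = y - alpha*grad = -0.2075
  prox(v) = soft_thresh(-0.2075, 0.1607) = -0.0468
Iteration 3: beta = 0.5, y = -0.0468 + 0.5*(-0.0468 + 0.81) = 0.3348
  grad(y) = 5.3481, v = y - alpha*grad = -0.0262
  prox(v) = soft_thresh(-0.0262, 0.1607) = 0.0
f(x_3) = 5*0.0^2 + 2*0.0 + 2.38*|0.0| = 0.0


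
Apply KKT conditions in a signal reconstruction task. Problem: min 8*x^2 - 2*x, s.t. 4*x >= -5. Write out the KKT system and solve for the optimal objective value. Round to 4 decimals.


Step 1: Try lambda = 0 (constraint inactive).
Stationarity: 2*8*x - 2 = 0
x* = 2/(2*8) = 0.125
Check constraint: 4*0.125 = 0.5 >= -5 -- satisfied.
Step 2: Compute optimal value.
f(x*) = 8*0.125^2 - 2*0.125 = -0.125


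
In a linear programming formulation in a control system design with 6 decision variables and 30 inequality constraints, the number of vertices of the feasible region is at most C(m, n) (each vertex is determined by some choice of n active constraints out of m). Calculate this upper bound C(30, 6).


Each vertex corresponds to some choice of n active constraints out of m, so the number of vertices is at most C(m, n) = m! / (n!(m-n)!).
m = 30, n = 6
Numerator: 30 * 29 * 28 * 27 * 26 * 25
Denominator: 6! = 720
C(30, 6) = 593775


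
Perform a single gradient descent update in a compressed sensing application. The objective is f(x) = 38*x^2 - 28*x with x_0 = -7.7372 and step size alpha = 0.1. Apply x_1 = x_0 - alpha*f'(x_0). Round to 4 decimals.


We compute the gradient at x_0 and apply the update.
f'(x) = 76*x - 28
f'(-7.7372) = 76*-7.7372 - 28 = -616.0272
x_1 = -7.7372 - 0.1*-616.0272 = 53.8655


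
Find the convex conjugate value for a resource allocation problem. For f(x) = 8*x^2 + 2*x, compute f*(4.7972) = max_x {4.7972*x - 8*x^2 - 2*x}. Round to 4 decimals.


f*(y) = sup_x {y*x - a*x^2 - b*x} = sup_x {(y-b)*x - a*x^2}
FOC: (y - b) - 2a*x = 0 => x* = (y - b)/(2a)
x* = (4.7972 - 2)/(2*8) = 0.1748
f*(4.7972) = (y-b)^2/(4a) = (4.7972 - 2)^2/(4*8)
= 7.8243/32 = 0.2445


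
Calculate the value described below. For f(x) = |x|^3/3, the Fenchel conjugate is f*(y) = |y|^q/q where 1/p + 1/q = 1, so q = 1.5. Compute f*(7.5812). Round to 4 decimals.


The conjugate exponent q satisfies 1/p + 1/q = 1.
p = 3, so q = 3/(3 - 1) = 1.5
|y|^q = 7.5812^1.5 = 20.8741
f*(7.5812) = 20.8741 / 1.5 = 13.916


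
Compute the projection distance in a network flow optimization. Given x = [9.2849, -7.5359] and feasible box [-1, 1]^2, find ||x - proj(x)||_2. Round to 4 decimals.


Project each component onto [-1, 1].
clip(9.2849) = 1.0, clip(-7.5359) = -1.0
Projection = [1.0, -1.0]
Squared diffs: [68.6396, 42.718]
Distance = sqrt(111.3576) = 10.5526


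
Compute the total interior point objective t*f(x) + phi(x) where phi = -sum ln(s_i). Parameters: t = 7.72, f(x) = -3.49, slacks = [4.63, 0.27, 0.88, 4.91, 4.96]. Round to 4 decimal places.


Step 1: Compute log-barrier.
ln values: [1.5326, -1.3093, -0.1278, 1.5913, 1.6014]
phi = -(1.5326 - 1.3093 - 0.1278 + 1.5913 + 1.6014) = -3.2881
Step 2: Compute augmented objective.
t*f(x) = 7.72*-3.49 = -26.9428
Total = -26.9428 - 3.2881 = -30.2309


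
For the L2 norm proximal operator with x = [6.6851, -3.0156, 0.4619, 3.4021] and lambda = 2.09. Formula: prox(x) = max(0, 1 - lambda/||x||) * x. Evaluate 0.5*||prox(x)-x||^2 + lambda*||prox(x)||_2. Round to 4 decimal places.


Step 1: Compute ||x||.
||x|| = 8.0977
Step 2: Compute scaling factor.
scale = max(0, 1 - 2.09/8.0977) = 0.7419
Step 3: prox(x) = [4.9597, -2.2373, 0.3427, 2.524]
||prox(x)|| = 6.0077
Step 4: Proximal objective.
0.5*||prox-x||^2 = 2.1841
lambda*||prox|| = 12.5561
Total = 14.7401


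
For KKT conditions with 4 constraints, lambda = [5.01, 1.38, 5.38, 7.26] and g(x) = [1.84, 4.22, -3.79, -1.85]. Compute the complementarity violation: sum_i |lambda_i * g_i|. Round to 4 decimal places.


KKT complementary slackness check:
lambda_1 * g_1 = 5.01 * 1.84 = 9.2184
lambda_2 * g_2 = 1.38 * 4.22 = 5.8236
lambda_3 * g_3 = 5.38 * -3.79 = -20.3902
lambda_4 * g_4 = 7.26 * -1.85 = -13.431
Total violation = 9.2184 + 5.8236 + 20.3902 + 13.431 = 48.8632


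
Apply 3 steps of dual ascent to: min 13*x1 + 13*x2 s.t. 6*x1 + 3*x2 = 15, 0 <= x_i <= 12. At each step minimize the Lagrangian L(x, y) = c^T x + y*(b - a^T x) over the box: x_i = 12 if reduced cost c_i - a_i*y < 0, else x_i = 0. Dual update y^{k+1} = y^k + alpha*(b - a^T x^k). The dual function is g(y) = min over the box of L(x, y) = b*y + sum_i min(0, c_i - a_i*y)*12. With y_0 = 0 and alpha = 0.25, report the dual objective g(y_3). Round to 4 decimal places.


Dual ascent for LP: min 13*x1 + 13*x2, 6*x1 + 3*x2 = 15, 0 <= x_i <= 12
Step 1: y^k = 0.0, reduced costs: (13.0, 13.0)
  x^k = (0.0, 0.0), subgradient = b - a^T x = 15.0
  y^{k+1} = 0.0 + 0.25*15.0 = 3.75
Step 2: y^k = 3.75, reduced costs: (-9.5, 1.75)
  x^k = (12.0, 0.0), subgradient = b - a^T x = -57.0
  y^{k+1} = 3.75 + 0.25*-57.0 = -10.5
Step 3: y^k = -10.5, reduced costs: (76.0, 44.5)
  x^k = (0.0, 0.0), subgradient = b - a^T x = 15.0
  y^{k+1} = -10.5 + 0.25*15.0 = -6.75
Dual objective at y_3 = -6.75: reduced costs (53.5, 33.25), box minimizer x = (0.0, 0.0)
g(y_3) = b*y + (c1 - a1*y)*x1 + (c2 - a2*y)*x2 = 15*(-6.75) + 53.5*0.0 + 33.25*0.0 = -101.25 + 0.0 + 0.0 = -101.25


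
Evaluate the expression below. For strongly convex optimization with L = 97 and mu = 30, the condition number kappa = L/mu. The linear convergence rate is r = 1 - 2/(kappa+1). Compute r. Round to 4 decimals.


Step 1: Compute the condition number.
kappa = L/mu = 97/30 = 3.2333
Step 2: Compute the convergence rate.
r = 1 - 2/(kappa + 1) = 1 - 2*mu/(L + mu) = (L - mu)/(L + mu) = 67/127 = 0.5276


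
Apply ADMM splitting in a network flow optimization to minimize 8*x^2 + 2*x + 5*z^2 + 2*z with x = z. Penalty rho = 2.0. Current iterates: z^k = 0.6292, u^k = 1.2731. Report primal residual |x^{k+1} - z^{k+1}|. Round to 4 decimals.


ADMM iteration with rho = 2.0, z^k = 0.6292, u^k = 1.2731
Step 1: x-update.
Minimize 8*x^2 + 2*x + (2.0/2)*(x - 0.6292 + 1.2731)^2
FOC: (2*8 + 2.0)*x = -2 + 2.0*(0.6292 - 1.2731)
x^{k+1} = -0.1827
Step 2: z-update.
Minimize 5*z^2 + 2*z + (2.0/2)*(-0.1827 - z + 1.2731)^2
FOC: (2*5 + 2.0)*z = -2 + 2.0*(-0.1827 + 1.2731)
z^{k+1} = 0.0151
Step 3: u-update.
u^{k+1} = 1.2731 - 0.1827 - 0.0151 = 1.0754
Step 4: Primal residual = |-0.1827 - 0.0151| = 0.1977


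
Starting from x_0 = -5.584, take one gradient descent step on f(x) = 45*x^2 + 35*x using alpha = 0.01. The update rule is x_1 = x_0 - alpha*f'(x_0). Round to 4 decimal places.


We compute the gradient at x_0 and apply the update.
f'(x) = 90*x + 35
f'(-5.584) = 90*-5.584 + 35 = -467.56
x_1 = -5.584 - 0.01*-467.56 = -0.9084


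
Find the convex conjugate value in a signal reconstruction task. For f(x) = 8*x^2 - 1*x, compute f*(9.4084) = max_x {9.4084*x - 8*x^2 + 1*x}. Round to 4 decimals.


f*(y) = sup_x {y*x - a*x^2 - b*x} = sup_x {(y-b)*x - a*x^2}
FOC: (y - b) - 2a*x = 0 => x* = (y - b)/(2a)
x* = (9.4084 + 1)/(2*8) = 0.6505
f*(9.4084) = (y-b)^2/(4a) = (9.4084 + 1)^2/(4*8)
= 108.3348/32 = 3.3855


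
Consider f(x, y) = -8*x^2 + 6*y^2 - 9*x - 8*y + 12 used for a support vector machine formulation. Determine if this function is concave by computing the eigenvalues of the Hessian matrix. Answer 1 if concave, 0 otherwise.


The Hessian of f(x,y) = -8*x^2 + 6*y^2 - 9*x - 8*y + 12 is:
H = [[-16, 0], [0, 12]]
Trace = -16 + 12 = -4
Determinant = -16*12 - (0)^2 = -192
Discriminant = (-4)^2 - 4*-192 = 784.0
Eigenvalues: lambda_1 = -16.0, lambda_2 = 12.0
The function is not concave.

0


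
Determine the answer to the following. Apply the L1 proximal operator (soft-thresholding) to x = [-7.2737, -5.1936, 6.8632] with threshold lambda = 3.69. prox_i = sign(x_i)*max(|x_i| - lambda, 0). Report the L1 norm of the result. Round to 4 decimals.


Soft-thresholding with lambda = 3.69:
prox(-7.2737) = sign(-7.2737)*max(|-7.2737| - 3.69, 0) = -3.5837
prox(-5.1936) = sign(-5.1936)*max(|-5.1936| - 3.69, 0) = -1.5036
prox(6.8632) = sign(6.8632)*max(|6.8632| - 3.69, 0) = 3.1732
prox(x) = [-3.5837, -1.5036, 3.1732]
||prox(x)||_1 = 3.5837 + 1.5036 + 3.1732 = 8.2605


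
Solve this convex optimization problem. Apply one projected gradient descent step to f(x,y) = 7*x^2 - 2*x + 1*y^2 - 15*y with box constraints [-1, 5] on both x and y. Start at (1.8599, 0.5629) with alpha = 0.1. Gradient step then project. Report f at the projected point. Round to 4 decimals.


Step 1: Compute gradient at (1.8599, 0.5629).
grad_x = 2*7*1.8599 - 2 = 24.0386
grad_y = 2*1*0.5629 - 15 = -13.8742
Step 2: Gradient step.
x_raw = 1.8599 - 0.1*24.0386 = -0.544
y_raw = 0.5629 - 0.1*-13.8742 = 1.9503
Step 3: Project onto [-1, 5].
x_proj = clip(-0.544) = -0.544
y_proj = clip(1.9503) = 1.9503
Step 4: Evaluate f.
f(-0.544, 1.9503) = -22.2919


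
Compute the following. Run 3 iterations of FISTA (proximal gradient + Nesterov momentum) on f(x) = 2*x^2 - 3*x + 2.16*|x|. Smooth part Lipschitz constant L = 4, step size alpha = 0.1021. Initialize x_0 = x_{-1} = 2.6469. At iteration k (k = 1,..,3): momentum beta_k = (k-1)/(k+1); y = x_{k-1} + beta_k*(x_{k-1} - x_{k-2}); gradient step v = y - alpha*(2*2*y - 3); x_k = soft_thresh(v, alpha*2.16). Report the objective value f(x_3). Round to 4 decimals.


FISTA on f(x) = 2*x^2 - 3*x + 2.16*|x|
L = 4, alpha = 0.1021
Iteration 1: beta = 0.0, y = 2.6469 + 0.0*(2.6469 - 2.6469) = 2.6469
  grad(y) = 7.5876, v = y - alpha*grad = 1.8722
  prox(v) = soft_thresh(1.8722, 0.2205) = 1.6517
Iteration 2: beta = 0.3333, y = 1.6517 + 0.3333*(1.6517 - 2.6469) = 1.3199
  grad(y) = 2.2797, v = y - alpha*grad = 1.0872
  prox(v) = soft_thresh(1.0872, 0.2205) = 0.8666
Iteration 3: beta = 0.5, y = 0.8666 + 0.5*(0.8666 - 1.6517) = 0.4741
  grad(y) = -1.1035, v = y - alpha*grad = 0.5868
  prox(v) = soft_thresh(0.5868, 0.2205) = 0.3662
f(x_3) = 2*0.3662^2 - 3*0.3662 + 2.16*|0.3662| = -0.0394


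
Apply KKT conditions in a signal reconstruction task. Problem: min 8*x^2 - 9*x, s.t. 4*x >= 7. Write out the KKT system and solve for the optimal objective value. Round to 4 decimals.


Step 1: Try lambda = 0 (constraint inactive).
x_unc = 9/(2*8) = 0.5625
Check: 4*0.5625 = 2.25 < 7 -- violated!
Step 2: Constraint must be active: 4*x = 7
x* = 7/4 = 1.75
lambda = (2*8*1.75 - 9)/4 = 4.75
Step 3: Compute optimal value.
f(x*) = 8*1.75^2 - 9*1.75 = 8.75


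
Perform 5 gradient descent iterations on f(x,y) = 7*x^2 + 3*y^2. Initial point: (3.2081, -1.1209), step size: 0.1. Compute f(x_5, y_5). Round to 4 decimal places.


Gradient descent on f(x,y) = 7*x^2 + 3*y^2.
Starting point: (3.2081, -1.1209), alpha = 0.1
Step 1: grad_x = 2*7*3.2081 = 44.9134, grad_y = 2*3*-1.1209 = -6.7254
  x_1 = 3.2081 - 0.1*44.9134 = -1.2832
  y_1 = -1.1209 - 0.1*-6.7254 = -0.4484
Step 2: grad_x = 2*7*-1.2832 = -17.9654, grad_y = 2*3*-0.4484 = -2.6902
  x_2 = -1.2832 - 0.1*-17.9654 = 0.5133
  y_2 = -0.4484 - 0.1*-2.6902 = -0.1793
Step 3: grad_x = 2*7*0.5133 = 7.1861, grad_y = 2*3*-0.1793 = -1.0761
  x_3 = 0.5133 - 0.1*7.1861 = -0.2053
  y_3 = -0.1793 - 0.1*-1.0761 = -0.0717
Step 4: grad_x = 2*7*-0.2053 = -2.8745, grad_y = 2*3*-0.0717 = -0.4304
  x_4 = -0.2053 - 0.1*-2.8745 = 0.0821
  y_4 = -0.0717 - 0.1*-0.4304 = -0.0287
Step 5: grad_x = 2*7*0.0821 = 1.1498, grad_y = 2*3*-0.0287 = -0.1722
  x_5 = 0.0821 - 0.1*1.1498 = -0.0329
  y_5 = -0.0287 - 0.1*-0.1722 = -0.0115
f(-0.0329, -0.0115) = 7*(-0.0329)^2 + 3*(-0.0115)^2 = 0.0079


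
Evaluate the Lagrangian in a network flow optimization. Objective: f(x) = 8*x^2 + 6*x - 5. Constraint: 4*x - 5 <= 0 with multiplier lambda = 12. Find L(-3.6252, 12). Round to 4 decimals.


Step 1: Evaluate f(x).
f(-3.6252) = 8*(-3.6252)^2 + 6*(-3.6252) - 5 = 78.3854
Step 2: Evaluate g(x).
g(-3.6252) = 4*-3.6252 - 5 = -19.5008
Step 3: Compute Lagrangian.
L = 78.3854 + 12*-19.5008 = -155.6242


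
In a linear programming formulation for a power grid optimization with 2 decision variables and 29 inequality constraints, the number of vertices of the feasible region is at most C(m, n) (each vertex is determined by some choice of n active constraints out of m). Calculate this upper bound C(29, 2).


Each vertex corresponds to some choice of n active constraints out of m, so the number of vertices is at most C(m, n) = m! / (n!(m-n)!).
m = 29, n = 2
Numerator: 29 * 28
Denominator: 2! = 2
C(29, 2) = 406


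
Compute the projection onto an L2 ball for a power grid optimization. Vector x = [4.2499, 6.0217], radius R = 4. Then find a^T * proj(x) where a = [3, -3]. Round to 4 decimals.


Step 1: Compute ||x|| (intermediates to 6 decimals).
||x|| = sqrt(4.2499^2 + 6.0217^2) = 7.370381
Step 2: Project.
Since ||x|| > R, scale = R/||x|| = 4/7.370381 = 0.542713, proj(x) = scale * x
proj(x) = [2.306476, 3.268055]
Step 3: Dot product.
a^T * proj(x) = 3*2.306476 - 3*3.268055 = -2.8847


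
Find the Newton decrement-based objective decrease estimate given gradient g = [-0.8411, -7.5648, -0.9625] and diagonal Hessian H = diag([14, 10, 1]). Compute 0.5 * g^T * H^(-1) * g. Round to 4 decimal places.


Step 1: H is diagonal, so H^(-1) * g = [-0.0601, -0.7565, -0.9625].
Step 2: g^T H^(-1) g = sum_i g_i^2 / H_ii
  = (-0.8411)^2/14 + (-7.5648)^2/10 + (-0.9625)^2/1
  = 0.0505 + 5.7226 + 0.9264 = 6.6996
Step 3: Objective decrease = 0.5 * g^T H^(-1) g = 3.3498


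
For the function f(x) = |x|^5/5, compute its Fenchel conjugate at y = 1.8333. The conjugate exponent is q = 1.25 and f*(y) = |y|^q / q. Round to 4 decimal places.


The conjugate exponent q satisfies 1/p + 1/q = 1.
p = 5, so q = 5/(5 - 1) = 1.25
|y|^q = 1.8333^1.25 = 2.1333
f*(1.8333) = 2.1333 / 1.25 = 1.7066


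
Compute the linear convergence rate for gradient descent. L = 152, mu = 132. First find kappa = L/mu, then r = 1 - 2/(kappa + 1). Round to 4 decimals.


Step 1: Compute the condition number.
kappa = L/mu = 152/132 = 1.1515
Step 2: Compute the convergence rate.
r = 1 - 2/(kappa + 1) = 1 - 2*mu/(L + mu) = (L - mu)/(L + mu) = 20/284 = 0.0704


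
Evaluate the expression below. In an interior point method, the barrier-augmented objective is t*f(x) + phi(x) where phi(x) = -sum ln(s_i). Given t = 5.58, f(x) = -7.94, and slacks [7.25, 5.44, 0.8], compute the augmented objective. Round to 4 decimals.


Step 1: Compute log-barrier.
ln values: [1.981, 1.6938, -0.2231]
phi = -(1.981 + 1.6938 - 0.2231) = -3.4516
Step 2: Compute augmented objective.
t*f(x) = 5.58*-7.94 = -44.3052
Total = -44.3052 - 3.4516 = -47.7568


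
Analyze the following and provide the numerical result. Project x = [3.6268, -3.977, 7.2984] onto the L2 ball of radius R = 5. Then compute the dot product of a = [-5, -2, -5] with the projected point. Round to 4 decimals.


Step 1: Compute ||x|| (intermediates to 6 decimals).
||x|| = sqrt(3.6268^2 + (-3.977)^2 + 7.2984^2) = 9.068454
Step 2: Project.
Since ||x|| > R, scale = R/||x|| = 5/9.068454 = 0.551362, proj(x) = scale * x
proj(x) = [1.99968, -2.192767, 4.02406]
Step 3: Dot product.
a^T * proj(x) = -5*1.99968 - 2*(-2.192767) - 5*4.02406 = -25.7332


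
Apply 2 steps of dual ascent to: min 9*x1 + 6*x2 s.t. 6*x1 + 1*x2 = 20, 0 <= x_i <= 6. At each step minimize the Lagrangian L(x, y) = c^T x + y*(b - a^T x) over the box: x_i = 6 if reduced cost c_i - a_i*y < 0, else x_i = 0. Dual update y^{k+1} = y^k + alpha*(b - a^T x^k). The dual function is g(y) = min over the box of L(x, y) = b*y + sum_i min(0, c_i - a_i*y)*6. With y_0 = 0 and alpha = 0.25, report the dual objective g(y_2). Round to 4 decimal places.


Dual ascent for LP: min 9*x1 + 6*x2, 6*x1 + 1*x2 = 20, 0 <= x_i <= 6
Step 1: y^k = 0.0, reduced costs: (9.0, 6.0)
  x^k = (0.0, 0.0), subgradient = b - a^T x = 20.0
  y^{k+1} = 0.0 + 0.25*20.0 = 5.0
Step 2: y^k = 5.0, reduced costs: (-21.0, 1.0)
  x^k = (6.0, 0.0), subgradient = b - a^T x = -16.0
  y^{k+1} = 5.0 + 0.25*-16.0 = 1.0
Dual objective at y_2 = 1.0: reduced costs (3.0, 5.0), box minimizer x = (0.0, 0.0)
g(y_2) = b*y + (c1 - a1*y)*x1 + (c2 - a2*y)*x2 = 20*1.0 + 3.0*0.0 + 5.0*0.0 = 20.0 + 0.0 + 0.0 = 20.0


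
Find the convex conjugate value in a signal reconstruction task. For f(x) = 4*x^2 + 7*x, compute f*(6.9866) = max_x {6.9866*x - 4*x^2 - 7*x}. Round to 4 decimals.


f*(y) = sup_x {y*x - a*x^2 - b*x} = sup_x {(y-b)*x - a*x^2}
FOC: (y - b) - 2a*x = 0 => x* = (y - b)/(2a)
x* = (6.9866 - 7)/(2*4) = -0.0017
f*(6.9866) = (y-b)^2/(4a) = (6.9866 - 7)^2/(4*4)
= 0.0002/16 = 0.0


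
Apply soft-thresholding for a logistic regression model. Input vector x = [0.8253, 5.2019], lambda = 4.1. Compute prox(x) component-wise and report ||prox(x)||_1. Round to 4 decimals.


Soft-thresholding with lambda = 4.1:
prox(0.8253) = sign(0.8253)*max(|0.8253| - 4.1, 0) = 0.0
prox(5.2019) = sign(5.2019)*max(|5.2019| - 4.1, 0) = 1.1019
prox(x) = [0.0, 1.1019]
||prox(x)||_1 = 0.0 + 1.1019 = 1.1019


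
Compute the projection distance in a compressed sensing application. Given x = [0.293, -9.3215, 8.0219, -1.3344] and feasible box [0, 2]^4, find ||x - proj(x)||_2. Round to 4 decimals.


Project each component onto [0, 2].
clip(0.293) = 0.293, clip(-9.3215) = 0.0, clip(8.0219) = 2.0, clip(-1.3344) = 0.0
Projection = [0.293, 0.0, 2.0, 0.0]
Squared diffs: [0.0, 86.8904, 36.2633, 1.7806]
Distance = sqrt(124.9343) = 11.1774


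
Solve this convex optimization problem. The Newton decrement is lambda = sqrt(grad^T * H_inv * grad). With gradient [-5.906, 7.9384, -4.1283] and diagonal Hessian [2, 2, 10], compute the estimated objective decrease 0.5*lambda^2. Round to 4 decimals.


Step 1: H is diagonal, so H^(-1) * g = [-2.953, 3.9692, -0.4128].
Step 2: g^T H^(-1) g = sum_i g_i^2 / H_ii
  = (-5.906)^2/2 + (7.9384)^2/2 + (-4.1283)^2/10
  = 17.4404 + 31.5091 + 1.7043 = 50.6538
Step 3: Objective decrease = 0.5 * g^T H^(-1) g = 25.3269


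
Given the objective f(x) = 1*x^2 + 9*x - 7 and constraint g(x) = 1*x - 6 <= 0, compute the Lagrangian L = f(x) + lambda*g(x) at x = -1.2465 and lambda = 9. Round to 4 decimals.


Step 1: Evaluate f(x).
f(-1.2465) = 1*(-1.2465)^2 + 9*(-1.2465) - 7 = -16.6647
Step 2: Evaluate g(x).
g(-1.2465) = 1*-1.2465 - 6 = -7.2465
Step 3: Compute Lagrangian.
L = -16.6647 + 9*-7.2465 = -81.8832


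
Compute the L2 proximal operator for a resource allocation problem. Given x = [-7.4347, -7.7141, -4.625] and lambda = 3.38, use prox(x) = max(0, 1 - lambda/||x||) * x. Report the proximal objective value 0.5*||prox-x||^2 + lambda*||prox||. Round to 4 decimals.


Step 1: Compute ||x||.
||x|| = 11.6693
Step 2: Compute scaling factor.
scale = max(0, 1 - 3.38/11.6693) = 0.7104
Step 3: prox(x) = [-5.2812, -5.4797, -3.2854]
||prox(x)|| = 8.2893
Step 4: Proximal objective.
0.5*||prox-x||^2 = 5.7122
lambda*||prox|| = 28.0178
Total = 33.7301


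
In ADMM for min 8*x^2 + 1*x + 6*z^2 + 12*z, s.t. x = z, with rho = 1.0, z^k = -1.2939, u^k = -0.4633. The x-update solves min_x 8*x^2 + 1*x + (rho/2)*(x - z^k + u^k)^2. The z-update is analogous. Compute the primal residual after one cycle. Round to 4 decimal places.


ADMM iteration with rho = 1.0, z^k = -1.2939, u^k = -0.4633
Step 1: x-update.
Minimize 8*x^2 + 1*x + (1.0/2)*(x + 1.2939 - 0.4633)^2
FOC: (2*8 + 1.0)*x = -1 + 1.0*(-1.2939 + 0.4633)
x^{k+1} = -0.1077
Step 2: z-update.
Minimize 6*z^2 + 12*z + (1.0/2)*(-0.1077 - z - 0.4633)^2
FOC: (2*6 + 1.0)*z = -12 + 1.0*(-0.1077 - 0.4633)
z^{k+1} = -0.967
Step 3: u-update.
u^{k+1} = -0.4633 - 0.1077 + 0.967 = 0.396
Step 4: Primal residual = |-0.1077 + 0.967| = 0.8593


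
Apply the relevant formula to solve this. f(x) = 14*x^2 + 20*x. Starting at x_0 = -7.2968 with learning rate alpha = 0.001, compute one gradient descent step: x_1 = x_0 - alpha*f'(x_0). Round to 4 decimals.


We compute the gradient at x_0 and apply the update.
f'(x) = 28*x + 20
f'(-7.2968) = 28*-7.2968 + 20 = -184.3104
x_1 = -7.2968 - 0.001*-184.3104 = -7.1125


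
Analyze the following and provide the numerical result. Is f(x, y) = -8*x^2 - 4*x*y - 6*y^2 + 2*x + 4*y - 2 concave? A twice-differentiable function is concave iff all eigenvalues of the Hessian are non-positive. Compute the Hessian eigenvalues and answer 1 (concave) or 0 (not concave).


The Hessian of f(x,y) = -8*x^2 - 4*x*y - 6*y^2 + 2*x + 4*y - 2 is:
H = [[-16, -4], [-4, -12]]
Trace = -16 - 12 = -28
Determinant = -16*-12 - (-4)^2 = 176
Discriminant = (-28)^2 - 4*176 = 80.0
Eigenvalues: lambda_1 = -18.4721, lambda_2 = -9.5279
The function is concave.

1


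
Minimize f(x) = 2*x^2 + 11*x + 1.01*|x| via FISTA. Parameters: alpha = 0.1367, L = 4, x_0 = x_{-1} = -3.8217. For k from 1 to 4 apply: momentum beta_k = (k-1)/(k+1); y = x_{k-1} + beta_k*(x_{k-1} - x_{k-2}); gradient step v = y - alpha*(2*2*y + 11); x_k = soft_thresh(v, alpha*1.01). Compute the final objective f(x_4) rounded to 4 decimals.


FISTA on f(x) = 2*x^2 + 11*x + 1.01*|x|
L = 4, alpha = 0.1367
Iteration 1: beta = 0.0, y = -3.8217 + 0.0*(-3.8217 + 3.8217) = -3.8217
  grad(y) = -4.2868, v = y - alpha*grad = -3.2357
  prox(v) = soft_thresh(-3.2357, 0.1381) = -3.0976
Iteration 2: beta = 0.3333, y = -3.0976 + 0.3333*(-3.0976 + 3.8217) = -2.8563
  grad(y) = -0.4251, v = y - alpha*grad = -2.7982
  prox(v) = soft_thresh(-2.7982, 0.1381) = -2.6601
Iteration 3: beta = 0.5, y = -2.6601 + 0.5*(-2.6601 + 3.0976) = -2.4413
  grad(y) = 1.2347, v = y - alpha*grad = -2.6101
  prox(v) = soft_thresh(-2.6101, 0.1381) = -2.472
Iteration 4: beta = 0.6, y = -2.472 + 0.6*(-2.472 + 2.6601) = -2.3592
  grad(y) = 1.5632, v = y - alpha*grad = -2.5729
  prox(v) = soft_thresh(-2.5729, 0.1381) = -2.4348
f(x_4) = 2*(-2.4348)^2 + 11*(-2.4348) + 1.01*|-2.4348| = -12.4672


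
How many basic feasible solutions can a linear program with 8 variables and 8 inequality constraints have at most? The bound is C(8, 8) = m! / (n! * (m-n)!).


Each vertex corresponds to some choice of n active constraints out of m, so the number of vertices is at most C(m, n) = m! / (n!(m-n)!).
m = 8, n = 8
Numerator: 8 * 7 * 6 * 5 * 4 * 3 * 2 * 1
Denominator: 8! = 40320
C(8, 8) = 1


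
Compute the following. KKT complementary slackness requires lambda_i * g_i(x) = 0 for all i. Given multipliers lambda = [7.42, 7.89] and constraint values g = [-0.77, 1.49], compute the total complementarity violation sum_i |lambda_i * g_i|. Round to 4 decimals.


KKT complementary slackness check:
lambda_1 * g_1 = 7.42 * -0.77 = -5.7134
lambda_2 * g_2 = 7.89 * 1.49 = 11.7561
Total violation = 5.7134 + 11.7561 = 17.4695


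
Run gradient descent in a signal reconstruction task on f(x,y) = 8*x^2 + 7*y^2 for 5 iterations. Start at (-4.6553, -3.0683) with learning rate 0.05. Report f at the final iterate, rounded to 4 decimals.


Gradient descent on f(x,y) = 8*x^2 + 7*y^2.
Starting point: (-4.6553, -3.0683), alpha = 0.05
Step 1: grad_x = 2*8*-4.6553 = -74.4848, grad_y = 2*7*-3.0683 = -42.9562
  x_1 = -4.6553 - 0.05*-74.4848 = -0.9311
  y_1 = -3.0683 - 0.05*-42.9562 = -0.9205
Step 2: grad_x = 2*8*-0.9311 = -14.897, grad_y = 2*7*-0.9205 = -12.8869
  x_2 = -0.9311 - 0.05*-14.897 = -0.1862
  y_2 = -0.9205 - 0.05*-12.8869 = -0.2761
Step 3: grad_x = 2*8*-0.1862 = -2.9794, grad_y = 2*7*-0.2761 = -3.8661
  x_3 = -0.1862 - 0.05*-2.9794 = -0.0372
  y_3 = -0.2761 - 0.05*-3.8661 = -0.0828
Step 4: grad_x = 2*8*-0.0372 = -0.5959, grad_y = 2*7*-0.0828 = -1.1598
  x_4 = -0.0372 - 0.05*-0.5959 = -0.0074
  y_4 = -0.0828 - 0.05*-1.1598 = -0.0249
Step 5: grad_x = 2*8*-0.0074 = -0.1192, grad_y = 2*7*-0.0249 = -0.3479
  x_5 = -0.0074 - 0.05*-0.1192 = -0.0015
  y_5 = -0.0249 - 0.05*-0.3479 = -0.0075
f(-0.0015, -0.0075) = 8*(-0.0015)^2 + 7*(-0.0075)^2 = 0.0004


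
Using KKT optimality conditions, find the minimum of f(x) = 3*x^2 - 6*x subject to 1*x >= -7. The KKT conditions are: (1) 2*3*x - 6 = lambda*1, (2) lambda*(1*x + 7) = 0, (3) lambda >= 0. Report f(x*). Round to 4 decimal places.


Step 1: Try lambda = 0 (constraint inactive).
Stationarity: 2*3*x - 6 = 0
x* = 6/(2*3) = 1.0
Check constraint: 1*1.0 = 1.0 >= -7 -- satisfied.
Step 2: Compute optimal value.
f(x*) = 3*1.0^2 - 6*1.0 = -3.0


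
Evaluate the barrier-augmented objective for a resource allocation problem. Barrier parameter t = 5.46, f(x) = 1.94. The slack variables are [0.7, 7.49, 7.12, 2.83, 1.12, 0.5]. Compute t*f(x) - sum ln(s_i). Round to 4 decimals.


Step 1: Compute log-barrier.
ln values: [-0.3567, 2.0136, 1.9629, 1.0403, 0.1133, -0.6931]
phi = -(-0.3567 + 2.0136 + 1.9629 + 1.0403 + 0.1133 - 0.6931) = -4.0803
Step 2: Compute augmented objective.
t*f(x) = 5.46*1.94 = 10.5924
Total = 10.5924 - 4.0803 = 6.5121


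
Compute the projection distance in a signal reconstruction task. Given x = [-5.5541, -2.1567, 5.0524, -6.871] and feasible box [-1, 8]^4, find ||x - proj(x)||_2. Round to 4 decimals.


Project each component onto [-1, 8].
clip(-5.5541) = -1.0, clip(-2.1567) = -1.0, clip(5.0524) = 5.0524, clip(-6.871) = -1.0
Projection = [-1.0, -1.0, 5.0524, -1.0]
Squared diffs: [20.7398, 1.338, 0.0, 34.4686]
Distance = sqrt(56.5464) = 7.5197


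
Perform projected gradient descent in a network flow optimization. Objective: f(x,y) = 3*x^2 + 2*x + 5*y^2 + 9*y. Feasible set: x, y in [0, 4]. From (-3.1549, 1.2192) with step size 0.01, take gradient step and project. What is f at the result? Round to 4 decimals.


Step 1: Compute gradient at (-3.1549, 1.2192).
grad_x = 2*3*-3.1549 + 2 = -16.9294
grad_y = 2*5*1.2192 + 9 = 21.192
Step 2: Gradient step.
x_raw = -3.1549 - 0.01*-16.9294 = -2.9856
y_raw = 1.2192 - 0.01*21.192 = 1.0073
Step 3: Project onto [0, 4].
x_proj = clip(-2.9856) = 0.0
y_proj = clip(1.0073) = 1.0073
Step 4: Evaluate f.
f(0.0, 1.0073) = 14.1386


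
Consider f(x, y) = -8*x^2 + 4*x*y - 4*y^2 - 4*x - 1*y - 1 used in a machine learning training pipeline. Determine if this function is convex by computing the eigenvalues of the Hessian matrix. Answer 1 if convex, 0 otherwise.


The Hessian of f(x,y) = -8*x^2 + 4*x*y - 4*y^2 - 4*x - 1*y - 1 is:
H = [[-16, 4], [4, -8]]
Trace = -16 - 8 = -24
Determinant = -16*-8 - (4)^2 = 112
Discriminant = (-24)^2 - 4*112 = 128.0
Eigenvalues: lambda_1 = -17.6569, lambda_2 = -6.3431
The function is not convex.

0


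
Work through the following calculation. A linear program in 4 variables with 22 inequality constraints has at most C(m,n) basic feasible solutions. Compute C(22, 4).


Each vertex corresponds to some choice of n active constraints out of m, so the number of vertices is at most C(m, n) = m! / (n!(m-n)!).
m = 22, n = 4
Numerator: 22 * 21 * 20 * 19
Denominator: 4! = 24
C(22, 4) = 7315


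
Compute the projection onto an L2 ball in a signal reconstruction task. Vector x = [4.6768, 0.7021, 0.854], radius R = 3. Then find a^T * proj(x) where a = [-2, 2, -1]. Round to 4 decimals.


Step 1: Compute ||x|| (intermediates to 6 decimals).
||x|| = sqrt(4.6768^2 + 0.7021^2 + 0.854^2) = 4.805696
Step 2: Project.
Since ||x|| > R, scale = R/||x|| = 3/4.805696 = 0.624259, proj(x) = scale * x
proj(x) = [2.919534, 0.438292, 0.533117]
Step 3: Dot product.
a^T * proj(x) = -2*2.919534 + 2*0.438292 - 1*0.533117 = -5.4956


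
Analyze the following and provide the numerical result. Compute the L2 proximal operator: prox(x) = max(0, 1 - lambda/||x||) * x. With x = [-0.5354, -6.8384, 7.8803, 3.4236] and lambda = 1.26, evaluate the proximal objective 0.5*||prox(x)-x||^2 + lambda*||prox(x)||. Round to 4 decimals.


Step 1: Compute ||x||.
||x|| = 10.9941
Step 2: Compute scaling factor.
scale = max(0, 1 - 1.26/10.9941) = 0.8854
Step 3: prox(x) = [-0.474, -6.0547, 6.9772, 3.0312]
||prox(x)|| = 9.7341
Step 4: Proximal objective.
0.5*||prox-x||^2 = 0.7938
lambda*||prox|| = 12.265
Total = 13.0588


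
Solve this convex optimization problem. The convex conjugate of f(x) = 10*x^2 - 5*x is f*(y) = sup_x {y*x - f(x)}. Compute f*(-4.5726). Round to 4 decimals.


f*(y) = sup_x {y*x - a*x^2 - b*x} = sup_x {(y-b)*x - a*x^2}
FOC: (y - b) - 2a*x = 0 => x* = (y - b)/(2a)
x* = (-4.5726 + 5)/(2*10) = 0.0214
f*(-4.5726) = (y-b)^2/(4a) = (-4.5726 + 5)^2/(4*10)
= 0.1827/40 = 0.0046


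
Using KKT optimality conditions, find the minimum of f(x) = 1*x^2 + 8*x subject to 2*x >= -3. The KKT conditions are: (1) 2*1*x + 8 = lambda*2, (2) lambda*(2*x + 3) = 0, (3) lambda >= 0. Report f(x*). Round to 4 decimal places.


Step 1: Try lambda = 0 (constraint inactive).
x_unc = -8/(2*1) = -4.0
Check: 2*-4.0 = -8.0 < -3 -- violated!
Step 2: Constraint must be active: 2*x = -3
x* = -3/2 = -1.5
lambda = (2*1*(-1.5) + 8)/2 = 2.5
Step 3: Compute optimal value.
f(x*) = 1*(-1.5)^2 + 8*(-1.5) = -9.75


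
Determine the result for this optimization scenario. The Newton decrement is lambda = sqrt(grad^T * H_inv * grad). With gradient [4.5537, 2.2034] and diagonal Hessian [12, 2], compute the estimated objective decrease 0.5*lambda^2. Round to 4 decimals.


Step 1: H is diagonal, so H^(-1) * g = [0.3795, 1.1017].
Step 2: g^T H^(-1) g = sum_i g_i^2 / H_ii
  = (4.5537)^2/12 + (2.2034)^2/2
  = 1.728 + 2.4275 = 4.1555
Step 3: Objective decrease = 0.5 * g^T H^(-1) g = 2.0778


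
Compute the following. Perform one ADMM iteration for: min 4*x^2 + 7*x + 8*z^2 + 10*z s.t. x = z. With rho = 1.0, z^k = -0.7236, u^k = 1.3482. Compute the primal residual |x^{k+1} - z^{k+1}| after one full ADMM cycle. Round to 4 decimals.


ADMM iteration with rho = 1.0, z^k = -0.7236, u^k = 1.3482
Step 1: x-update.
Minimize 4*x^2 + 7*x + (1.0/2)*(x + 0.7236 + 1.3482)^2
FOC: (2*4 + 1.0)*x = -7 + 1.0*(-0.7236 - 1.3482)
x^{k+1} = -1.008
Step 2: z-update.
Minimize 8*z^2 + 10*z + (1.0/2)*(-1.008 - z + 1.3482)^2
FOC: (2*8 + 1.0)*z = -10 + 1.0*(-1.008 + 1.3482)
z^{k+1} = -0.5682
Step 3: u-update.
u^{k+1} = 1.3482 - 1.008 + 0.5682 = 0.9084
Step 4: Primal residual = |-1.008 + 0.5682| = 0.4398


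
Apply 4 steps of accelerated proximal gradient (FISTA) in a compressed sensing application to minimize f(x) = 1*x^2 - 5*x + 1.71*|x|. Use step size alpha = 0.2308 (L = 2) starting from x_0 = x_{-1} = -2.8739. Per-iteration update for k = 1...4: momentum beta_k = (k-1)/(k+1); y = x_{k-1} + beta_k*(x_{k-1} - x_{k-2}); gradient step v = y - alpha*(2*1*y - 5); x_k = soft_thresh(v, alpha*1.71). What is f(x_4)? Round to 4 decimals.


FISTA on f(x) = 1*x^2 - 5*x + 1.71*|x|
L = 2, alpha = 0.2308
Iteration 1: beta = 0.0, y = -2.8739 + 0.0*(-2.8739 + 2.8739) = -2.8739
  grad(y) = -10.7478, v = y - alpha*grad = -0.3933
  prox(v) = soft_thresh(-0.3933, 0.3947) = 0.0
Iteration 2: beta = 0.3333, y = 0.0 + 0.3333*(0.0 + 2.8739) = 0.958
  grad(y) = -3.0841, v = y - alpha*grad = 1.6698
  prox(v) = soft_thresh(1.6698, 0.3947) = 1.2751
Iteration 3: beta = 0.5, y = 1.2751 + 0.5*(1.2751 - 0.0) = 1.9127
  grad(y) = -1.1747, v = y - alpha*grad = 2.1838
  prox(v) = soft_thresh(2.1838, 0.3947) = 1.7891
Iteration 4: beta = 0.6, y = 1.7891 + 0.6*(1.7891 - 1.2751) = 2.0975
  grad(y) = -0.805, v = y - alpha*grad = 2.2833
  prox(v) = soft_thresh(2.2833, 0.3947) = 1.8886
f(x_4) = 1*1.8886^2 - 5*1.8886 + 1.71*|1.8886| = -2.6467


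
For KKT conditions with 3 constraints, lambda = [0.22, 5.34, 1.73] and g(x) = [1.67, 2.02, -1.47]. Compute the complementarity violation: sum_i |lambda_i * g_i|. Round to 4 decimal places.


KKT complementary slackness check:
lambda_1 * g_1 = 0.22 * 1.67 = 0.3674
lambda_2 * g_2 = 5.34 * 2.02 = 10.7868
lambda_3 * g_3 = 1.73 * -1.47 = -2.5431
Total violation = 0.3674 + 10.7868 + 2.5431 = 13.6973


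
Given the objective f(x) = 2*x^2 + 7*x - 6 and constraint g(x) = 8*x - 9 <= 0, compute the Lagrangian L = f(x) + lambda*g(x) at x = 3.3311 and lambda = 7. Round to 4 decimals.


Step 1: Evaluate f(x).
f(3.3311) = 2*3.3311^2 + 7*3.3311 - 6 = 39.5102
Step 2: Evaluate g(x).
g(3.3311) = 8*3.3311 - 9 = 17.6488
Step 3: Compute Lagrangian.
L = 39.5102 + 7*17.6488 = 163.0518


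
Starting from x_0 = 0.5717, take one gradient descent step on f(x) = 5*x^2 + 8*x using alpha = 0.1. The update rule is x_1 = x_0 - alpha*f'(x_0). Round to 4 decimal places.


We compute the gradient at x_0 and apply the update.
f'(x) = 10*x + 8
f'(0.5717) = 10*0.5717 + 8 = 13.717
x_1 = 0.5717 - 0.1*13.717 = -0.8


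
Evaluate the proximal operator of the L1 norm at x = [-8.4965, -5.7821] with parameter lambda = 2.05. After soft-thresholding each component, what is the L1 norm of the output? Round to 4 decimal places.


Soft-thresholding with lambda = 2.05:
prox(-8.4965) = sign(-8.4965)*max(|-8.4965| - 2.05, 0) = -6.4465
prox(-5.7821) = sign(-5.7821)*max(|-5.7821| - 2.05, 0) = -3.7321
prox(x) = [-6.4465, -3.7321]
||prox(x)||_1 = 6.4465 + 3.7321 = 10.1786


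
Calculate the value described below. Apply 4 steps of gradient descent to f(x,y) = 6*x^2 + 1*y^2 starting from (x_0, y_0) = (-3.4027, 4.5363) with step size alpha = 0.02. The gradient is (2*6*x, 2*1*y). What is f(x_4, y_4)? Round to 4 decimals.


Gradient descent on f(x,y) = 6*x^2 + 1*y^2.
Starting point: (-3.4027, 4.5363), alpha = 0.02
Step 1: grad_x = 2*6*-3.4027 = -40.8324, grad_y = 2*1*4.5363 = 9.0726
  x_1 = -3.4027 - 0.02*-40.8324 = -2.5861
  y_1 = 4.5363 - 0.02*9.0726 = 4.3548
Step 2: grad_x = 2*6*-2.5861 = -31.0326, grad_y = 2*1*4.3548 = 8.7097
  x_2 = -2.5861 - 0.02*-31.0326 = -1.9654
  y_2 = 4.3548 - 0.02*8.7097 = 4.1807
Step 3: grad_x = 2*6*-1.9654 = -23.5848, grad_y = 2*1*4.1807 = 8.3613
  x_3 = -1.9654 - 0.02*-23.5848 = -1.4937
  y_3 = 4.1807 - 0.02*8.3613 = 4.0134
Step 4: grad_x = 2*6*-1.4937 = -17.9244, grad_y = 2*1*4.0134 = 8.0269
  x_4 = -1.4937 - 0.02*-17.9244 = -1.1352
  y_4 = 4.0134 - 0.02*8.0269 = 3.8529
f(-1.1352, 3.8529) = 6*(-1.1352)^2 + 1*3.8529^2 = 22.577


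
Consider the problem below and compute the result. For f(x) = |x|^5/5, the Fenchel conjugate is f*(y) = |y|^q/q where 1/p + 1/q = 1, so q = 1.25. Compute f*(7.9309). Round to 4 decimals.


The conjugate exponent q satisfies 1/p + 1/q = 1.
p = 5, so q = 5/(5 - 1) = 1.25
|y|^q = 7.9309^1.25 = 13.3092
f*(7.9309) = 13.3092 / 1.25 = 10.6474


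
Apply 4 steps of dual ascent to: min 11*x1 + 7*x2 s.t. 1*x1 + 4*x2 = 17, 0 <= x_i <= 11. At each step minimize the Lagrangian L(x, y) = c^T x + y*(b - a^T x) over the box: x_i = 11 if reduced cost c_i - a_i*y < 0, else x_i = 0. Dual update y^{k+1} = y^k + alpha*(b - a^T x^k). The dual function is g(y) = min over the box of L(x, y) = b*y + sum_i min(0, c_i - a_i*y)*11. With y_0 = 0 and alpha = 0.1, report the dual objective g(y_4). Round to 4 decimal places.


Dual ascent for LP: min 11*x1 + 7*x2, 1*x1 + 4*x2 = 17, 0 <= x_i <= 11
Step 1: y^k = 0.0, reduced costs: (11.0, 7.0)
  x^k = (0.0, 0.0), subgradient = b - a^T x = 17.0
  y^{k+1} = 0.0 + 0.1*17.0 = 1.7
Step 2: y^k = 1.7, reduced costs: (9.3, 0.2)
  x^k = (0.0, 0.0), subgradient = b - a^T x = 17.0
  y^{k+1} = 1.7 + 0.1*17.0 = 3.4
Step 3: y^k = 3.4, reduced costs: (7.6, -6.6)
  x^k = (0.0, 11.0), subgradient = b - a^T x = -27.0
  y^{k+1} = 3.4 + 0.1*-27.0 = 0.7
Step 4: y^k = 0.7, reduced costs: (10.3, 4.2)
  x^k = (0.0, 0.0), subgradient = b - a^T x = 17.0
  y^{k+1} = 0.7 + 0.1*17.0 = 2.4
Dual objective at y_4 = 2.4: reduced costs (8.6, -2.6), box minimizer x = (0.0, 11.0)
g(y_4) = b*y + (c1 - a1*y)*x1 + (c2 - a2*y)*x2 = 17*2.4 + 8.6*0.0 + (-2.6)*11.0 = 40.8 + 0.0 - 28.6 = 12.2


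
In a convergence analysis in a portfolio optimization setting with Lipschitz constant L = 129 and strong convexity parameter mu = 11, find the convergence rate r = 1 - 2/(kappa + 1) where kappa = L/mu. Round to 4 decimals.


Step 1: Compute the condition number.
kappa = L/mu = 129/11 = 11.7273
Step 2: Compute the convergence rate.
r = 1 - 2/(kappa + 1) = 1 - 2*mu/(L + mu) = (L - mu)/(L + mu) = 118/140 = 0.8429


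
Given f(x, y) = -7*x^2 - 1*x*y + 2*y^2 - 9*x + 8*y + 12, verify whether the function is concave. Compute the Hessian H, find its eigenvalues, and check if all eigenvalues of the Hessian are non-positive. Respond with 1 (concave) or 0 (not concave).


The Hessian of f(x,y) = -7*x^2 - 1*x*y + 2*y^2 - 9*x + 8*y + 12 is:
H = [[-14, -1], [-1, 4]]
Trace = -14 + 4 = -10
Determinant = -14*4 - (-1)^2 = -57
Discriminant = (-10)^2 - 4*-57 = 328.0
Eigenvalues: lambda_1 = -14.0554, lambda_2 = 4.0554
The function is not concave.

0


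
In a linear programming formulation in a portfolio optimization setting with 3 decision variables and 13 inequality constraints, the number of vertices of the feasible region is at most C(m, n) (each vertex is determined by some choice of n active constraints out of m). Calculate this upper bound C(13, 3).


Each vertex corresponds to some choice of n active constraints out of m, so the number of vertices is at most C(m, n) = m! / (n!(m-n)!).
m = 13, n = 3
Numerator: 13 * 12 * 11
Denominator: 3! = 6
C(13, 3) = 286


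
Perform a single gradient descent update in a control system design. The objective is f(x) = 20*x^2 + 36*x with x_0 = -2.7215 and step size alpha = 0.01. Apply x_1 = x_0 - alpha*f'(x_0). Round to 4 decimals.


We compute the gradient at x_0 and apply the update.
f'(x) = 40*x + 36
f'(-2.7215) = 40*-2.7215 + 36 = -72.86
x_1 = -2.7215 - 0.01*-72.86 = -1.9929


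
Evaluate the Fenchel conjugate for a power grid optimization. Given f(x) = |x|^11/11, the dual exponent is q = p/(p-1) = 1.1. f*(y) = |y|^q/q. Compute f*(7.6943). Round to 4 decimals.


The conjugate exponent q satisfies 1/p + 1/q = 1.
p = 11, so q = 11/(11 - 1) = 1.1
|y|^q = 7.6943^1.1 = 9.436
f*(7.6943) = 9.436 / 1.1 = 8.5781


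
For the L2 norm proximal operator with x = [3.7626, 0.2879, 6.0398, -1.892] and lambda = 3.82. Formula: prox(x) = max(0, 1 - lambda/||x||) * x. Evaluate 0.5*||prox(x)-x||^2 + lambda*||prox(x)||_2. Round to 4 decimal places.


Step 1: Compute ||x||.
||x|| = 7.3688
Step 2: Compute scaling factor.
scale = max(0, 1 - 3.82/7.3688) = 0.4816
Step 3: prox(x) = [1.8121, 0.1387, 2.9087, -0.9112]
||prox(x)|| = 3.5488
Step 4: Proximal objective.
0.5*||prox-x||^2 = 7.2962
lambda*||prox|| = 13.5564
Total = 20.8525


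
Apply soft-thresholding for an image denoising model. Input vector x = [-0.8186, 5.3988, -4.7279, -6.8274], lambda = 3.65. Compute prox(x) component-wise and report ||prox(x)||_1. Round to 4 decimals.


Soft-thresholding with lambda = 3.65:
prox(-0.8186) = sign(-0.8186)*max(|-0.8186| - 3.65, 0) = 0.0
prox(5.3988) = sign(5.3988)*max(|5.3988| - 3.65, 0) = 1.7488
prox(-4.7279) = sign(-4.7279)*max(|-4.7279| - 3.65, 0) = -1.0779
prox(-6.8274) = sign(-6.8274)*max(|-6.8274| - 3.65, 0) = -3.1774
prox(x) = [0.0, 1.7488, -1.0779, -3.1774]
||prox(x)||_1 = 0.0 + 1.7488 + 1.0779 + 3.1774 = 6.0041
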